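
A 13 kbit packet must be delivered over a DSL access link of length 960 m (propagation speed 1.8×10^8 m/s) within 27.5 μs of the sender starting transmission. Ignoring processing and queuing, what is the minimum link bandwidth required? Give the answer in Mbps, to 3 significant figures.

586 Mbps

Propagation delay = 960 / 180000000 = 5.33333 μs.
Transmission budget = 27.5 − 5.33333 = 22.1667 μs.
R ≥ L / t_tx = 13000 bits / 2.21667e-05 s = 586 Mbps.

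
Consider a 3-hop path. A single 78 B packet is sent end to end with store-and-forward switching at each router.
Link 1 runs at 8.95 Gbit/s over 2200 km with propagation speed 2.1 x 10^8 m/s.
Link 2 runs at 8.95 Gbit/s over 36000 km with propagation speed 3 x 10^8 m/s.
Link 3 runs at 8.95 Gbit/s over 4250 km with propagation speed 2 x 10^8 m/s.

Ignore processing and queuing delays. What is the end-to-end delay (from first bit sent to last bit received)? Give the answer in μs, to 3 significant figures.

152000 μs

L = 78 × 8 = 624 bits.
Transmission delay per hop = L/R = 624/8950000000 = 0.0697207 μs; 3 hops → 0.209162 μs.
Propagation delays (d/s per hop): 10476.2, 120000, 21250 μs; sum = 151726 μs.
End-to-end = 152000 μs.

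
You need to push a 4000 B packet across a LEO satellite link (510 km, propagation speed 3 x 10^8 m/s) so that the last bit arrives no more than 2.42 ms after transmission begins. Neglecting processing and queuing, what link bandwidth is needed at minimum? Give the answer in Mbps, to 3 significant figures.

L = 32000 bits.
Propagation delay = 510000 / 300000000 = 1.7 ms.
Transmission budget = 2.42 − 1.7 = 0.72 ms.
R ≥ L / t_tx = 32000 bits / 0.00072 s = 44.4 Mbps.

44.4 Mbps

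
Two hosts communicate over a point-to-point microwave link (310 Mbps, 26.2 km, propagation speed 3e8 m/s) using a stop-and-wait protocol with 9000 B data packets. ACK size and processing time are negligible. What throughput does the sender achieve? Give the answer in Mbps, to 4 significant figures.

t_tx = L/R = 72000/310000000 = 0.000232258 s.
t_prop = 26200/300000000 = 8.73333e-05 s; RTT = 0.000174667 s.
Cycle = t_tx + RTT = 0.000406925 s.
Throughput = L / cycle = 72000 / 0.000406925 = 176.9 Mbps.

176.9 Mbps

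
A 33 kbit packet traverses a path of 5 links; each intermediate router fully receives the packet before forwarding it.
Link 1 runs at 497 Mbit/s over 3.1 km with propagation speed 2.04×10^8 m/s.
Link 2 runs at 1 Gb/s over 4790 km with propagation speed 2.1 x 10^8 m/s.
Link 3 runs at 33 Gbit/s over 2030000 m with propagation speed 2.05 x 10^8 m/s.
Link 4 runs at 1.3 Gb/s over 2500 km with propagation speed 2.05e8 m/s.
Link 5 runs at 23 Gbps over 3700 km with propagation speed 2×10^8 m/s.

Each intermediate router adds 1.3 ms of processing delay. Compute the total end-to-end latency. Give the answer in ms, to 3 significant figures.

68.7 ms

L = 33000 bits.
Transmission delays (L/R per hop): 0.0663984, 0.033, 0.001, 0.0253846, 0.00143478 ms; sum = 0.127218 ms.
Propagation delays (d/s per hop): 0.0151961, 22.8095, 9.90244, 12.1951, 18.5 ms; sum = 63.4223 ms.
Processing at 4 router(s): 4 × 1.3 ms = 5.2 ms.
End-to-end = 68.7 ms.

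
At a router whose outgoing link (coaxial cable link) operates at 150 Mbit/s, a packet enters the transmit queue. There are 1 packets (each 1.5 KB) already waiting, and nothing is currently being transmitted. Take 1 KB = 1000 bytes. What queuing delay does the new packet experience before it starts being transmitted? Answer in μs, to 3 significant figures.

80.0 μs

Each queued packet: L/R = 12000/150000000 = 80 μs.
1 queued → 80 μs.
Queuing delay = 80.0 μs.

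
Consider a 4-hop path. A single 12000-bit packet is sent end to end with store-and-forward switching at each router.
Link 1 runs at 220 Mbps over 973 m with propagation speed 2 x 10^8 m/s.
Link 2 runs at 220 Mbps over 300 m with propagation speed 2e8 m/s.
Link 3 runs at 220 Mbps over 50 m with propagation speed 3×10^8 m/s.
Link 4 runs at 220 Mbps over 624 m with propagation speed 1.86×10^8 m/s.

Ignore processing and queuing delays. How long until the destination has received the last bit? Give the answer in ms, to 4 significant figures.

Transmission delay per hop = L/R = 12000/220000000 = 0.0545455 ms; 4 hops → 0.218182 ms.
Propagation delays (d/s per hop): 0.004865, 0.0015, 0.000166667, 0.00335484 ms; sum = 0.00988651 ms.
End-to-end = 0.2281 ms.

0.2281 ms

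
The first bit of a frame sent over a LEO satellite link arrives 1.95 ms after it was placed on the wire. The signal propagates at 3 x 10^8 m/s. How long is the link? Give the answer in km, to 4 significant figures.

585.0 km

d = s × t_prop = 300000000 × 0.00195 = 585.0 km.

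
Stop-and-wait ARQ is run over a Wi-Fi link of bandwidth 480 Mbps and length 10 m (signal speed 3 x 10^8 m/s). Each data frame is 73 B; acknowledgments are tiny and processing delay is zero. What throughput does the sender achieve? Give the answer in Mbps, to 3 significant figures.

t_tx = L/R = 584/480000000 = 1.21667e-06 s.
t_prop = 10/300000000 = 3.33333e-08 s; RTT = 6.66667e-08 s.
Cycle = t_tx + RTT = 1.28333e-06 s.
Throughput = L / cycle = 584 / 1.28333e-06 = 455 Mbps.

455 Mbps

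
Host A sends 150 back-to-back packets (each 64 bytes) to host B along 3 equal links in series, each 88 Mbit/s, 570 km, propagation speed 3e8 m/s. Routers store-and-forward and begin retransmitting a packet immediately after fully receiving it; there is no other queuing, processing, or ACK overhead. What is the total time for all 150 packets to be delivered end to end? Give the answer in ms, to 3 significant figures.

6.58 ms

Per-hop transmission t_tx = L/R = 512/88000000 = 0.00581818 ms.
Per-hop propagation t_prop = 570000/300000000 = 1.9 ms.
Pipeline fill: first packet needs 3·t_tx to clear all hops; remaining 149 packets each add one t_tx.
Total = (3+150-1)·t_tx + 3·t_prop = 152·0.00581818 + 3·1.9 = 6.58 ms.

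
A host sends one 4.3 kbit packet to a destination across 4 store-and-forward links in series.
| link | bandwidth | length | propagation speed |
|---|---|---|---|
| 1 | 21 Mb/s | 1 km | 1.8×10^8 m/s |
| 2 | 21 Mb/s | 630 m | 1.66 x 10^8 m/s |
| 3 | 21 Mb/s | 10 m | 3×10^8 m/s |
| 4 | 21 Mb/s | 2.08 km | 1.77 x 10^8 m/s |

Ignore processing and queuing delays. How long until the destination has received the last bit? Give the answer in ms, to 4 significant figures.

L = 4300 bits.
Transmission delay per hop = L/R = 4300/21000000 = 0.204762 ms; 4 hops → 0.819048 ms.
Propagation delays (d/s per hop): 0.00555556, 0.00379518, 3.33333e-05, 0.0117514 ms; sum = 0.0211355 ms.
End-to-end = 0.8402 ms.

0.8402 ms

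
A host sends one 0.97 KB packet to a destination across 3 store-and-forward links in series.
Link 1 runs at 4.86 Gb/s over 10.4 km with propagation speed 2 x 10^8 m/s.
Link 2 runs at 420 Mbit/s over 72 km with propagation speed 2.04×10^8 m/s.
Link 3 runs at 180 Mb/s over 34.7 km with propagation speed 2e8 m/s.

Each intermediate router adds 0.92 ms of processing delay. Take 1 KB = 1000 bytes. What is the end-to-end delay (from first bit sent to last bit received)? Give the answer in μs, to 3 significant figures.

L = 7760 bits.
Transmission delays (L/R per hop): 1.59671, 18.4762, 43.1111 μs; sum = 63.184 μs.
Propagation delays (d/s per hop): 52, 352.941, 173.5 μs; sum = 578.441 μs.
Processing at 2 router(s): 2 × 0.92 ms = 1840 μs.
End-to-end = 2480 μs.

2480 μs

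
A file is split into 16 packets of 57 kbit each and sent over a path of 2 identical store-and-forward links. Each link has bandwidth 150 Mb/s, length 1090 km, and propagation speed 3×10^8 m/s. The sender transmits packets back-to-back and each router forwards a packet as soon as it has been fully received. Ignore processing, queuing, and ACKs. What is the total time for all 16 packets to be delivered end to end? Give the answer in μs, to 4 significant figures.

13730 μs

Per-hop transmission t_tx = L/R = 57000/150000000 = 380 μs.
Per-hop propagation t_prop = 1090000/300000000 = 3633.33 μs.
Pipeline fill: first packet needs 2·t_tx to clear all hops; remaining 15 packets each add one t_tx.
Total = (2+16-1)·t_tx + 2·t_prop = 17·380 + 2·3633.33 = 13730 μs.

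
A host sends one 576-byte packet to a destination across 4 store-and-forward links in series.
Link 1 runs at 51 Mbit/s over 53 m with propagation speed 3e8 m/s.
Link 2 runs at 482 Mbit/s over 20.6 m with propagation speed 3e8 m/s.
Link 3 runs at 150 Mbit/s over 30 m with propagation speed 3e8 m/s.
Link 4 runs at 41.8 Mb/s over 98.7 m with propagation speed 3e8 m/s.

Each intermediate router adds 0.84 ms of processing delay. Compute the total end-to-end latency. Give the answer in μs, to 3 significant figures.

L = 576 × 8 = 4608 bits.
Transmission delays (L/R per hop): 90.3529, 9.56017, 30.72, 110.239 μs; sum = 240.872 μs.
Propagation delays (d/s per hop): 0.176667, 0.0686667, 0.1, 0.329 μs; sum = 0.674333 μs.
Processing at 3 router(s): 3 × 0.84 ms = 2520 μs.
End-to-end = 2760 μs.

2760 μs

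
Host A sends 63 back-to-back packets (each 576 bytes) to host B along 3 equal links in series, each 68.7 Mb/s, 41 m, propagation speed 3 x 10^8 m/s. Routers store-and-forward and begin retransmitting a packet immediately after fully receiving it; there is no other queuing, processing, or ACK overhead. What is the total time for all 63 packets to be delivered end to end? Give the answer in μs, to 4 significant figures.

4360 μs

Per-hop transmission t_tx = L/R = 4608/68700000 = 67.0742 μs.
Per-hop propagation t_prop = 41/300000000 = 0.136667 μs.
Pipeline fill: first packet needs 3·t_tx to clear all hops; remaining 62 packets each add one t_tx.
Total = (3+63-1)·t_tx + 3·t_prop = 65·67.0742 + 3·0.136667 = 4360 μs.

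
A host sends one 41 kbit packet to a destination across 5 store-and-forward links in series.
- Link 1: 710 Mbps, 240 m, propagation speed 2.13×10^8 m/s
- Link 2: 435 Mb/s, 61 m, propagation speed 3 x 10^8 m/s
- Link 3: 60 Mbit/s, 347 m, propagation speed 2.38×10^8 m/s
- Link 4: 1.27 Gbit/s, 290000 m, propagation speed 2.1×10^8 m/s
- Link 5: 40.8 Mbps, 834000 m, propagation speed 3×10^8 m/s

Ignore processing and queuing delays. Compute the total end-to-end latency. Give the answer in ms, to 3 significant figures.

6.04 ms

L = 41000 bits.
Transmission delays (L/R per hop): 0.0577465, 0.0942529, 0.683333, 0.0322835, 1.0049 ms; sum = 1.87252 ms.
Propagation delays (d/s per hop): 0.00112676, 0.000203333, 0.00145798, 1.38095, 2.78 ms; sum = 4.16374 ms.
End-to-end = 6.04 ms.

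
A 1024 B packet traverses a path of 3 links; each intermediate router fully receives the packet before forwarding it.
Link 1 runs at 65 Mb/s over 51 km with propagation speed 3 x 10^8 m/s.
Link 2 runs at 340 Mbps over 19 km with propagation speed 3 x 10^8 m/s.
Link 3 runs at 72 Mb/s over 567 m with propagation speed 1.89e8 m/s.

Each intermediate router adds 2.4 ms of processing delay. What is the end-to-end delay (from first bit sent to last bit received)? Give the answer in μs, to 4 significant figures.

L = 1024 × 8 = 8192 bits.
Transmission delays (L/R per hop): 126.031, 24.0941, 113.778 μs; sum = 263.903 μs.
Propagation delays (d/s per hop): 170, 63.3333, 3 μs; sum = 236.333 μs.
Processing at 2 router(s): 2 × 2.4 ms = 4800 μs.
End-to-end = 5300 μs.

5300 μs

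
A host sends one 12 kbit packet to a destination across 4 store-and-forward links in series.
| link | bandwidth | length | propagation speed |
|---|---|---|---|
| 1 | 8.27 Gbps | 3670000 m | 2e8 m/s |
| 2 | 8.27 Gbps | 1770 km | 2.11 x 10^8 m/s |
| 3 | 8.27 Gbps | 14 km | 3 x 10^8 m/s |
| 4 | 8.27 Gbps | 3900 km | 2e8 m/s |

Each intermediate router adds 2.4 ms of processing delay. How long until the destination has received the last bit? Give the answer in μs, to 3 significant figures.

53500 μs

L = 12000 bits.
Transmission delay per hop = L/R = 12000/8270000000 = 1.45103 μs; 4 hops → 5.80411 μs.
Propagation delays (d/s per hop): 18350, 8388.63, 46.6667, 19500 μs; sum = 46285.3 μs.
Processing at 3 router(s): 3 × 2.4 ms = 7200 μs.
End-to-end = 53500 μs.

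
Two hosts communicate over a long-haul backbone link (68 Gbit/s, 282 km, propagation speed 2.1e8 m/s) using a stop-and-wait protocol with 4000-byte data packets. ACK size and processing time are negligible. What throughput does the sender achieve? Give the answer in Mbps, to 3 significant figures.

t_tx = L/R = 32000/68000000000 = 4.70588e-07 s.
t_prop = 282000/210000000 = 0.00134286 s; RTT = 0.00268571 s.
Cycle = t_tx + RTT = 0.00268618 s.
Throughput = L / cycle = 32000 / 0.00268618 = 11.9 Mbps.

11.9 Mbps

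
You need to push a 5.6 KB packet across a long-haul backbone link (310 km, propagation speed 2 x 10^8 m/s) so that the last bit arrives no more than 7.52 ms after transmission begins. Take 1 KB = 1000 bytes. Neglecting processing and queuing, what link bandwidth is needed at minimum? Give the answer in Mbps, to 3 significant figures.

L = 44800 bits.
Propagation delay = 310000 / 200000000 = 1.55 ms.
Transmission budget = 7.52 − 1.55 = 5.97 ms.
R ≥ L / t_tx = 44800 bits / 0.00597 s = 7.50 Mbps.

7.50 Mbps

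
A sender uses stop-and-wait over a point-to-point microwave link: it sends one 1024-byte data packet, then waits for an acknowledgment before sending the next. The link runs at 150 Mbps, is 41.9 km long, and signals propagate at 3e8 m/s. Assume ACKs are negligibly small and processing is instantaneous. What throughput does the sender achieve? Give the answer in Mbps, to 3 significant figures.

24.5 Mbps

t_tx = L/R = 8192/150000000 = 5.46133e-05 s.
t_prop = 41900/300000000 = 0.000139667 s; RTT = 0.000279333 s.
Cycle = t_tx + RTT = 0.000333947 s.
Throughput = L / cycle = 8192 / 0.000333947 = 24.5 Mbps.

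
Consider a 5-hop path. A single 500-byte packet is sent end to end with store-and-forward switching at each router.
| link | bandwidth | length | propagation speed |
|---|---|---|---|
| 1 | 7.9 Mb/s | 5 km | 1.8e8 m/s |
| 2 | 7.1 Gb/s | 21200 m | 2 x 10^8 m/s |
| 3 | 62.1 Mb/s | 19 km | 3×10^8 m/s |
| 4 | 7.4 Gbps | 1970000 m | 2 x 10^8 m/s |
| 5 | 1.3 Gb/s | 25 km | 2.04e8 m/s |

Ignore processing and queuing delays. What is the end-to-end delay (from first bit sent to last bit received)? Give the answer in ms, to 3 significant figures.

L = 500 × 8 = 4000 bits.
Transmission delays (L/R per hop): 0.506329, 0.00056338, 0.0644122, 0.000540541, 0.00307692 ms; sum = 0.574922 ms.
Propagation delays (d/s per hop): 0.0277778, 0.106, 0.0633333, 9.85, 0.122549 ms; sum = 10.1697 ms.
End-to-end = 10.7 ms.

10.7 ms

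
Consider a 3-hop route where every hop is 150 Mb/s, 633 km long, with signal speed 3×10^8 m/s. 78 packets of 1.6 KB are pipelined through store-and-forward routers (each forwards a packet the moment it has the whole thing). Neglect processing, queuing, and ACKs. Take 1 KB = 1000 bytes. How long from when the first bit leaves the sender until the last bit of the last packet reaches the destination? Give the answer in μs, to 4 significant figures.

13160 μs

Per-hop transmission t_tx = L/R = 12800/150000000 = 85.3333 μs.
Per-hop propagation t_prop = 633000/300000000 = 2110 μs.
Pipeline fill: first packet needs 3·t_tx to clear all hops; remaining 77 packets each add one t_tx.
Total = (3+78-1)·t_tx + 3·t_prop = 80·85.3333 + 3·2110 = 13160 μs.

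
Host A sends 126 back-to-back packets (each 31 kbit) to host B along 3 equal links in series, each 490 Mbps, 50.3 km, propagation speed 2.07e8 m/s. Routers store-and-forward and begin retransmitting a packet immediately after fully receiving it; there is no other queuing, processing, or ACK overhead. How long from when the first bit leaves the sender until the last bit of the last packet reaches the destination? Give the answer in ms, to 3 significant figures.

8.83 ms

Per-hop transmission t_tx = L/R = 31000/490000000 = 0.0632653 ms.
Per-hop propagation t_prop = 50300/2.07e+08 = 0.242995 ms.
Pipeline fill: first packet needs 3·t_tx to clear all hops; remaining 125 packets each add one t_tx.
Total = (3+126-1)·t_tx + 3·t_prop = 128·0.0632653 + 3·0.242995 = 8.83 ms.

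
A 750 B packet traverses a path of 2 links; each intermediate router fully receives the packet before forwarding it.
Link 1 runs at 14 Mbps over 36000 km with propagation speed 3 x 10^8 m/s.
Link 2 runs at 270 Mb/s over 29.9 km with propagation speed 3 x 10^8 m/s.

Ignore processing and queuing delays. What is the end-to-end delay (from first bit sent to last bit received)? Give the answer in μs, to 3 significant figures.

121000 μs

L = 750 × 8 = 6000 bits.
Transmission delays (L/R per hop): 428.571, 22.2222 μs; sum = 450.794 μs.
Propagation delays (d/s per hop): 120000, 99.6667 μs; sum = 120100 μs.
End-to-end = 121000 μs.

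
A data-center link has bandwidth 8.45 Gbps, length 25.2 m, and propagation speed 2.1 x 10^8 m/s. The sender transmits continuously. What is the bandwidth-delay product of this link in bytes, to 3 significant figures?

127 bytes

Propagation delay = 25.2 / 210000000 = 1.2e-07 s.
BDP = R × t_prop = 8.45e+09 × 1.2e-07 = 1014 bits.
In bytes: 1014/8 = 127 bytes.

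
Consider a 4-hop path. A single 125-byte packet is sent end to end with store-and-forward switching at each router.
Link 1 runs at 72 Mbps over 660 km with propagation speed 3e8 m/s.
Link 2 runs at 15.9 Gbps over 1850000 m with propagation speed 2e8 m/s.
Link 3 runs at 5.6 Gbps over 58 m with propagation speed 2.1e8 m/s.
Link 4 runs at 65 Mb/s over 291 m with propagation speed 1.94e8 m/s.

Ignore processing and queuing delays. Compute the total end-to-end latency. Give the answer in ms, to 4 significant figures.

L = 125 × 8 = 1000 bits.
Transmission delays (L/R per hop): 0.0138889, 6.28931e-05, 0.000178571, 0.0153846 ms; sum = 0.029515 ms.
Propagation delays (d/s per hop): 2.2, 9.25, 0.00027619, 0.0015 ms; sum = 11.4518 ms.
End-to-end = 11.48 ms.

11.48 ms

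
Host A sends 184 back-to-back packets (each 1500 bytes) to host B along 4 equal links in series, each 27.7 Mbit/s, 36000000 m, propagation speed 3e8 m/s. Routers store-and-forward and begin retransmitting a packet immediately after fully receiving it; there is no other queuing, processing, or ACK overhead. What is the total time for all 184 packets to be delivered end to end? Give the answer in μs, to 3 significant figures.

561000 μs

Per-hop transmission t_tx = L/R = 12000/27700000 = 433.213 μs.
Per-hop propagation t_prop = 36000000/300000000 = 120000 μs.
Pipeline fill: first packet needs 4·t_tx to clear all hops; remaining 183 packets each add one t_tx.
Total = (4+184-1)·t_tx + 4·t_prop = 187·433.213 + 4·120000 = 561000 μs.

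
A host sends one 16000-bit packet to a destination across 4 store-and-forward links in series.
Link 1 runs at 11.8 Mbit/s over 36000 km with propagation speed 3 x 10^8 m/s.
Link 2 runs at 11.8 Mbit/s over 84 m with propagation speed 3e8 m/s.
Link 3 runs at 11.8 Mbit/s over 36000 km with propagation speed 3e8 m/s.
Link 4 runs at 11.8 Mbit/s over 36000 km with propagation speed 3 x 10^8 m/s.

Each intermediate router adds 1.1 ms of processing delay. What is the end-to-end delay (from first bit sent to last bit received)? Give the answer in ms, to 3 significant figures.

Transmission delay per hop = L/R = 16000/11800000 = 1.35593 ms; 4 hops → 5.42373 ms.
Propagation delays (d/s per hop): 120, 0.00028, 120, 120 ms; sum = 360 ms.
Processing at 3 router(s): 3 × 1.1 ms = 3.3 ms.
End-to-end = 369 ms.

369 ms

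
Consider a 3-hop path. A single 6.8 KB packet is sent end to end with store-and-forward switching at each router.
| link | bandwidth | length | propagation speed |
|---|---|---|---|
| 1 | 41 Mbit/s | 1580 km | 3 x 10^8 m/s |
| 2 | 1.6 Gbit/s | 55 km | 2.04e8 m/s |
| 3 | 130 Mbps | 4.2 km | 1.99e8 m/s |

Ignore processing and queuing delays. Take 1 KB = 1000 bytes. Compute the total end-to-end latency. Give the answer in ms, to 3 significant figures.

L = 54400 bits.
Transmission delays (L/R per hop): 1.32683, 0.034, 0.418462 ms; sum = 1.77929 ms.
Propagation delays (d/s per hop): 5.26667, 0.269608, 0.0211055 ms; sum = 5.55738 ms.
End-to-end = 7.34 ms.

7.34 ms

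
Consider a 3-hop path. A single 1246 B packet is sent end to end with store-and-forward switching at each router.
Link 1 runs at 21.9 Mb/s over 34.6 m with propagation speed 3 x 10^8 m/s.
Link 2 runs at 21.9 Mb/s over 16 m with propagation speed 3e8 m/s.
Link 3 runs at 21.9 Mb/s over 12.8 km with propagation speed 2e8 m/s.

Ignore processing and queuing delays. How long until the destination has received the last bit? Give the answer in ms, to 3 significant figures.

L = 1246 × 8 = 9968 bits.
Transmission delay per hop = L/R = 9968/21900000 = 0.45516 ms; 3 hops → 1.36548 ms.
Propagation delays (d/s per hop): 0.000115333, 5.33333e-05, 0.064 ms; sum = 0.0641687 ms.
End-to-end = 1.43 ms.

1.43 ms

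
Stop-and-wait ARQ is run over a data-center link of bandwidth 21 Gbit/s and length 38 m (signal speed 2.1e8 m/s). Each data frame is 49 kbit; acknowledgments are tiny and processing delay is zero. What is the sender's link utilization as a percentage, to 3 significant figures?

86.6 %

t_tx = L/R = 49000/21000000000 = 2.33333e-06 s.
t_prop = 38/210000000 = 1.80952e-07 s; RTT = 3.61905e-07 s.
Cycle = t_tx + RTT = 2.69524e-06 s.
Utilization = t_tx / cycle = 2.33333e-06/2.69524e-06 = 86.6 %.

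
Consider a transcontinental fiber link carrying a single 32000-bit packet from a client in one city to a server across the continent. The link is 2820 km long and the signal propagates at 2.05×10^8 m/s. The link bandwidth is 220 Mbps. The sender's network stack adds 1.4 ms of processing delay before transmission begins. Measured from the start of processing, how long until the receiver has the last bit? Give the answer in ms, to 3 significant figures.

Transmission delay = L/R = 32000 / 220000000 = 0.145455 ms.
Propagation delay = d/s = 2820000 m / 2.05e+08 m/s = 13.7561 ms.
Plus processing delay 1.4 ms = 1.4 ms.
Total = 15.3 ms.

15.3 ms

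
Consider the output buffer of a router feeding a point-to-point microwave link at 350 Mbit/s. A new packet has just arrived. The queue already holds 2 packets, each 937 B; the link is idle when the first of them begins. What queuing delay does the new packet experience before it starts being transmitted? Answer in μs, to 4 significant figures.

42.83 μs

Each queued packet: L/R = 7496/350000000 = 21.4171 μs.
2 queued → 42.8343 μs.
Queuing delay = 42.83 μs.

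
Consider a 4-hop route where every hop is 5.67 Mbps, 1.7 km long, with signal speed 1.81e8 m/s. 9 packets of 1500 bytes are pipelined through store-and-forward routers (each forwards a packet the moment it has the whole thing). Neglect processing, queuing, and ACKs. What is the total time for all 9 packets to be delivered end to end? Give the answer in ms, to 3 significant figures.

25.4 ms

Per-hop transmission t_tx = L/R = 12000/5670000 = 2.1164 ms.
Per-hop propagation t_prop = 1700/181000000 = 0.00939227 ms.
Pipeline fill: first packet needs 4·t_tx to clear all hops; remaining 8 packets each add one t_tx.
Total = (4+9-1)·t_tx + 4·t_prop = 12·2.1164 + 4·0.00939227 = 25.4 ms.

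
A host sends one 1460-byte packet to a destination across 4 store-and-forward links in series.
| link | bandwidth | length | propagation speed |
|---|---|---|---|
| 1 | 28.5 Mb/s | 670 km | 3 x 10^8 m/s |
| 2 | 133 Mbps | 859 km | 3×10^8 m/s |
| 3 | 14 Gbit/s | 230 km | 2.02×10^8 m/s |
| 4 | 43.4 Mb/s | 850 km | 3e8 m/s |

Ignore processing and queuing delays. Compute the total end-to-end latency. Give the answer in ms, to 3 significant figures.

L = 1460 × 8 = 11680 bits.
Transmission delays (L/R per hop): 0.409825, 0.0878195, 0.000834286, 0.269124 ms; sum = 0.767603 ms.
Propagation delays (d/s per hop): 2.23333, 2.86333, 1.13861, 2.83333 ms; sum = 9.06861 ms.
End-to-end = 9.84 ms.

9.84 ms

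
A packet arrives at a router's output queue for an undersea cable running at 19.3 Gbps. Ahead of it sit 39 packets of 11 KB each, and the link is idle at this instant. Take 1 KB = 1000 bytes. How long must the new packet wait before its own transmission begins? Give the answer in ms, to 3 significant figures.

Each queued packet: L/R = 88000/19300000000 = 0.00455959 ms.
39 queued → 0.177824 ms.
Queuing delay = 0.178 ms.

0.178 ms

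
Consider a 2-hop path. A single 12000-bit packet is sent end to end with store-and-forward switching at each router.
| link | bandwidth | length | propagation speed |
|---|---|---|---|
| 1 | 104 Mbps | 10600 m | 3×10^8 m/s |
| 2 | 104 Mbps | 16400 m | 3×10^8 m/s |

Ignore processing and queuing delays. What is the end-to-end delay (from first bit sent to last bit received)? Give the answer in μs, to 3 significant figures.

Transmission delay per hop = L/R = 12000/104000000 = 115.385 μs; 2 hops → 230.769 μs.
Propagation delays (d/s per hop): 35.3333, 54.6667 μs; sum = 90 μs.
End-to-end = 321 μs.

321 μs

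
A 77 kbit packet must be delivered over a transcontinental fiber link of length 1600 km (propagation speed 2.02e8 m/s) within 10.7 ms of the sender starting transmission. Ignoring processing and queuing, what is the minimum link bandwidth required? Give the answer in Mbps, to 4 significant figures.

Propagation delay = 1600000 / 202000000 = 7.92079 ms.
Transmission budget = 10.7 − 7.92079 = 2.77921 ms.
R ≥ L / t_tx = 77000 bits / 0.00277921 s = 27.71 Mbps.

27.71 Mbps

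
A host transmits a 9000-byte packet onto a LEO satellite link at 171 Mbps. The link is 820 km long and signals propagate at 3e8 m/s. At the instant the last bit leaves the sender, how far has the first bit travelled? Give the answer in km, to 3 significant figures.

126 km

t_tx = L/R = 72000/171000000 = 0.000421053 s.
Distance = s × t_tx = 300000000 × 0.000421053 = 126 km.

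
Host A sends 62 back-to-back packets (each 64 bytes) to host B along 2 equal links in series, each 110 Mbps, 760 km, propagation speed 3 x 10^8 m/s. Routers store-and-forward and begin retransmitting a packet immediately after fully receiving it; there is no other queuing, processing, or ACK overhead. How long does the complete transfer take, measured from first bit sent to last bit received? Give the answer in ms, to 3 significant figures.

5.36 ms

Per-hop transmission t_tx = L/R = 512/110000000 = 0.00465455 ms.
Per-hop propagation t_prop = 760000/300000000 = 2.53333 ms.
Pipeline fill: first packet needs 2·t_tx to clear all hops; remaining 61 packets each add one t_tx.
Total = (2+62-1)·t_tx + 2·t_prop = 63·0.00465455 + 2·2.53333 = 5.36 ms.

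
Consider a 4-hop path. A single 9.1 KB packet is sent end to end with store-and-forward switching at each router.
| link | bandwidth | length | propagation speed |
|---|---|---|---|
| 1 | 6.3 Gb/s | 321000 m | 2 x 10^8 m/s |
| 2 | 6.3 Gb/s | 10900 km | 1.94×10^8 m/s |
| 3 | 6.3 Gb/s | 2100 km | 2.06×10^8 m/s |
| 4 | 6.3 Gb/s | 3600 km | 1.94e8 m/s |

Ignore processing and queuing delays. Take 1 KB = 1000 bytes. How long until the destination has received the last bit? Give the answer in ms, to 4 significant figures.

L = 72800 bits.
Transmission delay per hop = L/R = 72800/6300000000 = 0.0115556 ms; 4 hops → 0.0462222 ms.
Propagation delays (d/s per hop): 1.605, 56.1856, 10.1942, 18.5567 ms; sum = 86.5414 ms.
End-to-end = 86.59 ms.

86.59 ms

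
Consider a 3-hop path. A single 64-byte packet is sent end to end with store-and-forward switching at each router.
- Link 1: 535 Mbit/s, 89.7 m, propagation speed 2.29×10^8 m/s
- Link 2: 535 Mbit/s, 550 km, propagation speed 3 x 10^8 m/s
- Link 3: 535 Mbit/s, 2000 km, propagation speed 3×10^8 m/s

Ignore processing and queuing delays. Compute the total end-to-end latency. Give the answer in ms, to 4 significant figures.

L = 64 × 8 = 512 bits.
Transmission delay per hop = L/R = 512/535000000 = 0.000957009 ms; 3 hops → 0.00287103 ms.
Propagation delays (d/s per hop): 0.000391703, 1.83333, 6.66667 ms; sum = 8.50039 ms.
End-to-end = 8.503 ms.

8.503 ms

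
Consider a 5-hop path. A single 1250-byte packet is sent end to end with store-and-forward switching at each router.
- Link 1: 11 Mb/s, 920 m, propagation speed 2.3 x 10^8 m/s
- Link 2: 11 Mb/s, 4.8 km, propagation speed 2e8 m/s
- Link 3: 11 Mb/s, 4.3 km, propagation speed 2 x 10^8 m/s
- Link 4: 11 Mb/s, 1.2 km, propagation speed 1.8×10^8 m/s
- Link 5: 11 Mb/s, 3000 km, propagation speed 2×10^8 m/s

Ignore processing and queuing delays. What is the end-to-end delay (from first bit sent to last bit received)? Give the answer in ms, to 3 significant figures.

19.6 ms

L = 1250 × 8 = 10000 bits.
Transmission delay per hop = L/R = 10000/11000000 = 0.909091 ms; 5 hops → 4.54545 ms.
Propagation delays (d/s per hop): 0.004, 0.024, 0.0215, 0.00666667, 15 ms; sum = 15.0562 ms.
End-to-end = 19.6 ms.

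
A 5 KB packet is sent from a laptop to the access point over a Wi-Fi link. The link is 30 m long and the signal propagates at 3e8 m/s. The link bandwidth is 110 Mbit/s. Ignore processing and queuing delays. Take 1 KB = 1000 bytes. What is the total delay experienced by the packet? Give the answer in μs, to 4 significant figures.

L = 40000 bits.
Transmission delay = L/R = 40000 / 110000000 = 363.636 μs.
Propagation delay = d/s = 30 m / 300000000 m/s = 0.1 μs.
Total = 363.7 μs.

363.7 μs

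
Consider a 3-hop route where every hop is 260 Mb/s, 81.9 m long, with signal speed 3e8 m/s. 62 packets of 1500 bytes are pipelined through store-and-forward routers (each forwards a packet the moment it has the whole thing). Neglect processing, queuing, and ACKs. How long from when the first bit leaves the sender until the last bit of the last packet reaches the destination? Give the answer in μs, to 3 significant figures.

2950 μs

Per-hop transmission t_tx = L/R = 12000/260000000 = 46.1538 μs.
Per-hop propagation t_prop = 81.9/300000000 = 0.273 μs.
Pipeline fill: first packet needs 3·t_tx to clear all hops; remaining 61 packets each add one t_tx.
Total = (3+62-1)·t_tx + 3·t_prop = 64·46.1538 + 3·0.273 = 2950 μs.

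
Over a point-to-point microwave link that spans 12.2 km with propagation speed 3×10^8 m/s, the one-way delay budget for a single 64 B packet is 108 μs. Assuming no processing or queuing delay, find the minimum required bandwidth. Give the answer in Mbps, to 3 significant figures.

L = 512 bits.
Propagation delay = 12200 / 300000000 = 40.6667 μs.
Transmission budget = 108 − 40.6667 = 67.3333 μs.
R ≥ L / t_tx = 512 bits / 6.73333e-05 s = 7.60 Mbps.

7.60 Mbps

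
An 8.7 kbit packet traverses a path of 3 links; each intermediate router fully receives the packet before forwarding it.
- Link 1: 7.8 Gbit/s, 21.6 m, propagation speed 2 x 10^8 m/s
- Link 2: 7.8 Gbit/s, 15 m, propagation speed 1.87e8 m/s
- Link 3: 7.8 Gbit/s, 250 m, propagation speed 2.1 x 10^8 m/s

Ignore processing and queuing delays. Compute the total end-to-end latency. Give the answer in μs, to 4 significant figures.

4.725 μs

L = 8700 bits.
Transmission delay per hop = L/R = 8700/7800000000 = 1.11538 μs; 3 hops → 3.34615 μs.
Propagation delays (d/s per hop): 0.108, 0.0802139, 1.19048 μs; sum = 1.37869 μs.
End-to-end = 4.725 μs.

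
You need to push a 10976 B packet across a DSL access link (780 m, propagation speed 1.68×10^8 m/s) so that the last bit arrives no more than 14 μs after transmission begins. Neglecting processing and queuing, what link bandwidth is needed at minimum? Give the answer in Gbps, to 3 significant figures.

L = 87808 bits.
Propagation delay = 780 / 168000000 = 4.64286 μs.
Transmission budget = 14 − 4.64286 = 9.35714 μs.
R ≥ L / t_tx = 87808 bits / 9.35714e-06 s = 9.38 Gbps.

9.38 Gbps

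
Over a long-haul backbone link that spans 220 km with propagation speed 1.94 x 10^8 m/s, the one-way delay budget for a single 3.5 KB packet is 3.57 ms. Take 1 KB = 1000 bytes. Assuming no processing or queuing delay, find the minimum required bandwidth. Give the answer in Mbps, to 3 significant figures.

L = 28000 bits.
Propagation delay = 220000 / 194000000 = 1.13402 ms.
Transmission budget = 3.57 − 1.13402 = 2.43598 ms.
R ≥ L / t_tx = 28000 bits / 0.00243598 s = 11.5 Mbps.

11.5 Mbps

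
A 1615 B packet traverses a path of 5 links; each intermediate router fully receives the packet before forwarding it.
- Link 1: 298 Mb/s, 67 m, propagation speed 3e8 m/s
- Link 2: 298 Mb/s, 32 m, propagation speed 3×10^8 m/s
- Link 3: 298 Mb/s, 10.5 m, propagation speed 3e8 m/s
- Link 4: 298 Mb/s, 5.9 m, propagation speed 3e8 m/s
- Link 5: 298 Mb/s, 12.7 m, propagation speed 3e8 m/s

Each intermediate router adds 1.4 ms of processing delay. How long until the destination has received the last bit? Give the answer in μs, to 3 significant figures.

L = 1615 × 8 = 12920 bits.
Transmission delay per hop = L/R = 12920/298000000 = 43.3557 μs; 5 hops → 216.779 μs.
Propagation delays (d/s per hop): 0.223333, 0.106667, 0.035, 0.0196667, 0.0423333 μs; sum = 0.427 μs.
Processing at 4 router(s): 4 × 1.4 ms = 5600 μs.
End-to-end = 5820 μs.

5820 μs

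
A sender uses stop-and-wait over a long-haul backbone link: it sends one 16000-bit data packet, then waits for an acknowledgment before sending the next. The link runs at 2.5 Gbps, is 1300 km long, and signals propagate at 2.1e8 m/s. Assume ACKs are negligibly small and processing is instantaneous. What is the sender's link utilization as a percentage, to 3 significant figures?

t_tx = L/R = 16000/2500000000 = 6.4e-06 s.
t_prop = 1300000/210000000 = 0.00619048 s; RTT = 0.012381 s.
Cycle = t_tx + RTT = 0.0123874 s.
Utilization = t_tx / cycle = 6.4e-06/0.0123874 = 0.0517 %.

0.0517 %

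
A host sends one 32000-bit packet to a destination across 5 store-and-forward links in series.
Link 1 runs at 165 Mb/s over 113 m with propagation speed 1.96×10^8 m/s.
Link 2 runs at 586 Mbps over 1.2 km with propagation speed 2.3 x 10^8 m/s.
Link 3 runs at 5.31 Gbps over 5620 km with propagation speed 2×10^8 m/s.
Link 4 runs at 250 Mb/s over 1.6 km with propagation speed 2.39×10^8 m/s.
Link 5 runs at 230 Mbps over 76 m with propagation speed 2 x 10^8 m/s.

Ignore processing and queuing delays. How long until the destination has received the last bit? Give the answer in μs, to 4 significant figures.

Transmission delays (L/R per hop): 193.939, 54.6075, 6.02637, 128, 139.13 μs; sum = 521.704 μs.
Propagation delays (d/s per hop): 0.576531, 5.21739, 28100, 6.69456, 0.38 μs; sum = 28112.9 μs.
End-to-end = 28630 μs.

28630 μs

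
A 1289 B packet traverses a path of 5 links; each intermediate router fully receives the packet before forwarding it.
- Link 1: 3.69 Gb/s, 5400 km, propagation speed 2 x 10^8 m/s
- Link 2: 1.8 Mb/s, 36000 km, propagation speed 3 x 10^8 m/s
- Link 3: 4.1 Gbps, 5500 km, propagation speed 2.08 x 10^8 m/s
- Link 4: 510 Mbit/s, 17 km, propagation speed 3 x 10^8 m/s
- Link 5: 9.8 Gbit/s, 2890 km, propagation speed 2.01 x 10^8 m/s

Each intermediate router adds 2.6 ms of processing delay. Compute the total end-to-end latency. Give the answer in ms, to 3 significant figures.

L = 1289 × 8 = 10312 bits.
Transmission delays (L/R per hop): 0.00279458, 5.72889, 0.00251512, 0.0202196, 0.00105224 ms; sum = 5.75547 ms.
Propagation delays (d/s per hop): 27, 120, 26.4423, 0.0566667, 14.3781 ms; sum = 187.877 ms.
Processing at 4 router(s): 4 × 2.6 ms = 10.4 ms.
End-to-end = 204 ms.

204 ms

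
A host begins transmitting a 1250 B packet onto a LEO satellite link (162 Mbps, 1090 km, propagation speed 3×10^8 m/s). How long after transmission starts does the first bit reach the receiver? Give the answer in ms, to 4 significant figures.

3.633 ms

First bit experiences only propagation delay: d/s = 1090000/300000000 = 3.633 ms.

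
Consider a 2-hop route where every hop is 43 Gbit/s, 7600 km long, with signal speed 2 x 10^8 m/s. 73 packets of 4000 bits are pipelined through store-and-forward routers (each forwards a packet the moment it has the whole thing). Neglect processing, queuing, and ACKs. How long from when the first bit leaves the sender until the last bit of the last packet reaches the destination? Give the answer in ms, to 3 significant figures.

76.0 ms

Per-hop transmission t_tx = L/R = 4000/43000000000 = 9.30233e-05 ms.
Per-hop propagation t_prop = 7600000/200000000 = 38 ms.
Pipeline fill: first packet needs 2·t_tx to clear all hops; remaining 72 packets each add one t_tx.
Total = (2+73-1)·t_tx + 2·t_prop = 74·9.30233e-05 + 2·38 = 76.0 ms.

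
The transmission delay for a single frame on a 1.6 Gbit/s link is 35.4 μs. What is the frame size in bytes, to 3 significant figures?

7080 bytes

L = R × t_tx = 1600000000 b/s × 3.54e-05 s = 56640 bits.
In bytes: 56640 / 8 = 7080 bytes.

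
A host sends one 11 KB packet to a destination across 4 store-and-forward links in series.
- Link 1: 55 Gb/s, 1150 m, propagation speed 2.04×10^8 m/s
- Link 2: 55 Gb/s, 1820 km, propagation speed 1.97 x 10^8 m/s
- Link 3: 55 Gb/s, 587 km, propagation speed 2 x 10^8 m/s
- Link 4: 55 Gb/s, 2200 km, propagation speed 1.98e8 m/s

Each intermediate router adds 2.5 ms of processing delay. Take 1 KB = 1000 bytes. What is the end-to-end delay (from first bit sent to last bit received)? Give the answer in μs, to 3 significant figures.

L = 88000 bits.
Transmission delay per hop = L/R = 88000/55000000000 = 1.6 μs; 4 hops → 6.4 μs.
Propagation delays (d/s per hop): 5.63725, 9238.58, 2935, 11111.1 μs; sum = 23290.3 μs.
Processing at 3 router(s): 3 × 2.5 ms = 7500 μs.
End-to-end = 30800 μs.

30800 μs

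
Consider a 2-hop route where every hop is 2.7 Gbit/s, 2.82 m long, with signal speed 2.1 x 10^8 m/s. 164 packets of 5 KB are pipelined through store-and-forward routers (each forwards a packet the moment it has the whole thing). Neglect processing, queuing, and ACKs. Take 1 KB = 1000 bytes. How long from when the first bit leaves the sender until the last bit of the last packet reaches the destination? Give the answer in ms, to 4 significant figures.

Per-hop transmission t_tx = L/R = 40000/2700000000 = 0.0148148 ms.
Per-hop propagation t_prop = 2.82/210000000 = 1.34286e-05 ms.
Pipeline fill: first packet needs 2·t_tx to clear all hops; remaining 163 packets each add one t_tx.
Total = (2+164-1)·t_tx + 2·t_prop = 165·0.0148148 + 2·1.34286e-05 = 2.444 ms.

2.444 ms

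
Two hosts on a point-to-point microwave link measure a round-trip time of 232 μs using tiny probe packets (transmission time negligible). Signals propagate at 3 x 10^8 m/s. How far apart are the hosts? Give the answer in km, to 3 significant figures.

One-way propagation = RTT/2 = 116 μs.
d = s × t = 300000000 × 0.000116 = 34.8 km.

34.8 km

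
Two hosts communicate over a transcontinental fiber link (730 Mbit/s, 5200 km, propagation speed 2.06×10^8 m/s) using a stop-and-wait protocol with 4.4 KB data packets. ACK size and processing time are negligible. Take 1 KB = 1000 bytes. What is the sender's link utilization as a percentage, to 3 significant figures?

t_tx = L/R = 35200/730000000 = 4.82192e-05 s.
t_prop = 5200000/206000000 = 0.0252427 s; RTT = 0.0504854 s.
Cycle = t_tx + RTT = 0.0505337 s.
Utilization = t_tx / cycle = 4.82192e-05/0.0505337 = 0.0954 %.

0.0954 %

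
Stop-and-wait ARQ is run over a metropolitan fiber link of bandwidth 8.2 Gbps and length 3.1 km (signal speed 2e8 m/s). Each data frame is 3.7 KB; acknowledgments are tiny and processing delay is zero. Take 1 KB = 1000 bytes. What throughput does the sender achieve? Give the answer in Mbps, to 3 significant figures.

t_tx = L/R = 29600/8.2e+09 = 3.60976e-06 s.
t_prop = 3100/200000000 = 1.55e-05 s; RTT = 3.1e-05 s.
Cycle = t_tx + RTT = 3.46098e-05 s.
Throughput = L / cycle = 29600 / 3.46098e-05 = 855 Mbps.

855 Mbps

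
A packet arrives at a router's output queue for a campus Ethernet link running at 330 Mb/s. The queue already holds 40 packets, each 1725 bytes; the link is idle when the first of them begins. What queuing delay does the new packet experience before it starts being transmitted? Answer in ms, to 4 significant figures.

1.673 ms

Each queued packet: L/R = 13800/330000000 = 0.0418182 ms.
40 queued → 1.67273 ms.
Queuing delay = 1.673 ms.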